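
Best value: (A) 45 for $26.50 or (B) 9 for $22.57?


Deal A: $26.50/45 = $0.5889/unit
Deal B: $22.57/9 = $2.5078/unit
A is cheaper per unit
= Deal A

Deal A


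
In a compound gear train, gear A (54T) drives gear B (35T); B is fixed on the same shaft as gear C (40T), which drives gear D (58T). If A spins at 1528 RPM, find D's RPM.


Stage 1: RPM_B = RPM_A × t_A/t_B = 1528 × 54/35 = 82512/35 ≈ 2357.49
B and C share a shaft → RPM_C = RPM_B
Stage 2: RPM_D = RPM_C × t_C/t_D = RPM_A × (t_A×t_C)/(t_B×t_D)
Overall ratio = (54×40)/(35×58) = 2160/2030
RPM_D = 1528 × 2160/2030 = 3300480/2030
≈ 1625.85 RPM

1625.85 RPM


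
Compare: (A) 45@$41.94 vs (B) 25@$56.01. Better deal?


Deal A: $41.94/45 = $0.9320/unit
Deal B: $56.01/25 = $2.2404/unit
A is cheaper per unit
= Deal A

Deal A


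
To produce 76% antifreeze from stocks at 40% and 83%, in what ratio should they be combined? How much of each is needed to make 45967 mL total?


Let x parts of 40% mix with y parts of 83%.
40x + 83y = 76(x + y)
40x + 83y = 76x + 76y
x(40 - 76) = y(76 - 83)
x/y = (83 - 76)/(76 - 40) = 7/36
Simplify: 7:36
Total parts = 43; one part = 45967/43 = 1069.00 mL
40% solution: 7×1069.00 = 7483.00 mL
83% solution: 36×1069.00 = 38484.00 mL
= ratio 7:36; 7483.00 mL and 38484.00 mL

ratio 7:36; 7483.00 mL and 38484.00 mL


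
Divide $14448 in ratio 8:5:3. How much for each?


Total parts = 8 + 5 + 3 = 16
Part 1: 14448 × 8/16 = 7224.00
Part 2: 14448 × 5/16 = 4515.00
Part 3: 14448 × 3/16 = 2709.00
= Part 1: $7224.00, Part 2: $4515.00, Part 3: $2709.00

Part 1: $7224.00, Part 2: $4515.00, Part 3: $2709.00


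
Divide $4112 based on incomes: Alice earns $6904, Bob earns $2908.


Total income = 6904 + 2908 = $9812
Alice: $4112 × 6904/9812 = $2893.32
Bob: $4112 × 2908/9812 = $1218.68
= Alice: $2893.32, Bob: $1218.68

Alice: $2893.32, Bob: $1218.68


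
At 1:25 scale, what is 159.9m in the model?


Model size = real / scale
= 159.9 / 25
= 6.3960 m

6.3960 m


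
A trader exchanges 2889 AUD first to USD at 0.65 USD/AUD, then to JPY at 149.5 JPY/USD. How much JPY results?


Step 1: 2889 AUD × 0.65 = 1877.85 USD
Step 2: 1877.85 USD × 149.5 = 280738.58 JPY
Implied rate AUD→JPY = 0.65 × 149.5 = 97.1750
= 280738.58 JPY

280738.58 JPY


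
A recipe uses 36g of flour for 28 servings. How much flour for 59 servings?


Direct proportion: y/x = constant
k = 36/28 ≈ 1.2857
y₂ = k × 59 = 36 × 59 / 28 = 2124/28
≈ 75.86

75.86


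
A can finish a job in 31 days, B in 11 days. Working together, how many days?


Rate of A = 1/31 per day
Rate of B = 1/11 per day
Combined rate = 1/31 + 1/11 = 42/341 ≈ 0.1232 per day
Days = 1 / combined rate = 341/42
≈ 8.12 days

8.12 days


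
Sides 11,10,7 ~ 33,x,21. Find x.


Scale factor = 33/11 = 3
Missing side = 10 × 3
= 30.0

30.0


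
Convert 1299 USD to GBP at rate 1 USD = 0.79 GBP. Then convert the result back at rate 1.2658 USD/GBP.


Amount × rate = 1299 × 0.79 = 1026.21 GBP
Round-trip: 1026.21 × 1.2658 = 1298.98 USD
= 1026.21 GBP, then 1298.98 USD

1026.21 GBP, then 1298.98 USD


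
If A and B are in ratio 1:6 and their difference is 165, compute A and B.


Let A = 1k, B = 6k.
6k - 1k = 165
5k = 165 → k = 165/5 = 33
A = 1×33 = 33, B = 6×33 = 198
= A = 33, B = 198

A = 33, B = 198


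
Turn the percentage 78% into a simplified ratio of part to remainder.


78% means 78 parts out of 100; remainder = 22
Part : remainder = 78:22
GCD = 2
= 39:11

39:11


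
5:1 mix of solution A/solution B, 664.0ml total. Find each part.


Total parts = 5 + 1 = 6
solution A: 664.0 × 5/6 = 553.3ml
solution B: 664.0 × 1/6 = 110.7ml
= 553.3ml and 110.7ml

553.3ml and 110.7ml


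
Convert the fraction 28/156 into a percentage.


Percentage = (part / whole) × 100
= (28 / 156) × 100
≈ 17.95%

17.95%


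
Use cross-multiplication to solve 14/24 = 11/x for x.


Cross multiply: 14 × x = 24 × 11
14x = 264
x = 264 / 14
= 18.86

18.86


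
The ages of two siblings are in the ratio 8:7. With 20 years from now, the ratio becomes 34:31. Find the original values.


Let A = 8k, B = 7k.
(8k + 20) / (7k + 20) = 34/31
Cross-multiply: 31(8k + 20) = 34(7k + 20)
248k + 620 = 238k + 680
248k - 238k = 680 - 620
10k = 60
k = 60/10 = 6
A = 8×6 = 48, B = 7×6 = 42
= A = 48, B = 42

A = 48, B = 42


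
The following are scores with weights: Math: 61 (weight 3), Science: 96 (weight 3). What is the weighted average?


Numerator = 61×3 + 96×3
= 183 + 288
= 471
Total weight = 6
Weighted avg = 471/6
= 78.50

78.50


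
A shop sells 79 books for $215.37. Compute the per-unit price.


Unit rate = total / quantity
= 215.37 / 79
= $2.73 per unit

$2.73 per unit


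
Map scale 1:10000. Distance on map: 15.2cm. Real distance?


Real distance = map distance × scale
= 15.2cm × 10000
= 152000 cm = 1520.0 m
= 1.520 km

1.520 km


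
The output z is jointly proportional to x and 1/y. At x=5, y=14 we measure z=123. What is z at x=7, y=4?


z = k·x/y
Solve for k using the known point: k = z·y/x = 123×14/5 = 1722/5 = 344.4000
Now evaluate at x=7, y=4:
z = k × 7 / 4 = (1722 × 7) / (5 × 4) = 12054/20
= 602.7000

602.7000


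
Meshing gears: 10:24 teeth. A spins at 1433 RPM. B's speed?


Gear ratio = 10:24 = 5:12
RPM_B = RPM_A × (teeth_A / teeth_B)
= 1433 × (10/24)
= 597.1 RPM

597.1 RPM


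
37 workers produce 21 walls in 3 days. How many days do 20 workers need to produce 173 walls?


Days ∝ work / workers, so d₂ = d₁ × (m₁/m₂) × (w₂/w₁)
Workers factor (inverse): 37/20 = 1.8500
Work factor (direct): 173/21 ≈ 8.2381
d₂ = 3 × 37/20 × 173/21 = (3 × 37 × 173) / (20 × 21) = 19203/420
≈ 45.72 days

45.72 days


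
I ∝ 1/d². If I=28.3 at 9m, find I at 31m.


I₁d₁² = I₂d₂²
I₂ = I₁ × (d₁/d₂)²
= 28.3 × (9/31)²
= 28.3 × 81/961
= 2292.3/961
≈ 2.3853

2.3853


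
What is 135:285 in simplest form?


GCD(135, 285) = 15
135/15 : 285/15
= 9:19

9:19


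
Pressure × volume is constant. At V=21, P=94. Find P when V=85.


Inverse proportion: x × y = constant
k = 21 × 94 = 1974
y₂ = k / 85 = 1974 / 85
= 23.22

23.22


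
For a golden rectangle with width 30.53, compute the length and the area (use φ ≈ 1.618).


φ = (1 + √5) / 2 ≈ 1.618
Length = width × φ = 30.53 × 1.618 = 49.39754
≈ 49.40
Area = width × length = 30.53 × 49.39754 = 1508.1068962 ≈ 1508.11
= Length: 49.40, Area: 1508.11

Length: 49.40, Area: 1508.11


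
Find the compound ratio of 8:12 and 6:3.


Compound ratio = (8×6) : (12×3)
= 48:36
GCD = 12
= 4:3

4:3


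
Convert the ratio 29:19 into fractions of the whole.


Total parts = 29 + 19 = 48
First part: 29/48 = 29/48
Second part: 19/48 = 19/48
= 29/48 and 19/48

29/48 and 19/48


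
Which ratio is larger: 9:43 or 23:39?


9/43 = 0.2093
23/39 = 0.5897
0.2093 < 0.5897, so 9:43 is less
= 23:39

23:39


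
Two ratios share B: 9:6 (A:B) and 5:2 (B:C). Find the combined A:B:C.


Match B: multiply A:B by 5 → 45:30
Multiply B:C by 6 → 30:12
Combined: 45:30:12
GCD = 3
= 15:10:4

15:10:4


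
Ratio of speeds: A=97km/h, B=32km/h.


Ratio = 97:32
GCD = 1
Simplified = 97:32
Time ratio (same distance) = 32:97
Speed ratio = 97:32

97:32


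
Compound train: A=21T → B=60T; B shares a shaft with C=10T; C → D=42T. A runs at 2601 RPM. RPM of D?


Stage 1: RPM_B = RPM_A × t_A/t_B = 2601 × 21/60 = 54621/60 = 910.35
B and C share a shaft → RPM_C = RPM_B
Stage 2: RPM_D = RPM_C × t_C/t_D = RPM_A × (t_A×t_C)/(t_B×t_D)
Overall ratio = (21×10)/(60×42) = 210/2520
RPM_D = 2601 × 210/2520 = 546210/2520
= 216.75 RPM

216.75 RPM


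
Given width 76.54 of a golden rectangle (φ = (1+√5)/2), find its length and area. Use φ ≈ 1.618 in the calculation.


φ = (1 + √5) / 2 ≈ 1.618
Length = width × φ = 76.54 × 1.618 = 123.84172
≈ 123.84
Area = width × length = 76.54 × 123.84172 = 9478.8452488 ≈ 9478.85
= Length: 123.84, Area: 9478.85

Length: 123.84, Area: 9478.85


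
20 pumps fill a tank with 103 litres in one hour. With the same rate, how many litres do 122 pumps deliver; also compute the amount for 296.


Direct proportion: y/x = constant
k = 103/20 = 5.1500
y at x=122: k × 122 = 103 × 122 / 20 = 12566/20 = 628.30
y at x=296: k × 296 = 103 × 296 / 20 = 30488/20 = 1524.40
= 628.30 and 1524.40

628.30 and 1524.40


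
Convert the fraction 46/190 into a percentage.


Percentage = (part / whole) × 100
= (46 / 190) × 100
≈ 24.21%

24.21%


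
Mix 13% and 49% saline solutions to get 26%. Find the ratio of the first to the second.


Let x parts of 13% mix with y parts of 49%.
13x + 49y = 26(x + y)
13x + 49y = 26x + 26y
x(13 - 26) = y(26 - 49)
x/y = (49 - 26)/(26 - 13) = 23/13
Simplify: 23:13
= 23:13

23:13


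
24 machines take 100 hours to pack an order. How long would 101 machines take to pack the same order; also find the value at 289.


Inverse proportion: x × y = constant
k = 24 × 100 = 2400
At x=101: k/101 = 23.76
At x=289: k/289 = 8.30
= 23.76 and 8.30

23.76 and 8.30


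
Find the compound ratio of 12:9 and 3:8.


Compound ratio = (12×3) : (9×8)
= 36:72
GCD = 36
= 1:2

1:2


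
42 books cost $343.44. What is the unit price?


Unit rate = total / quantity
= 343.44 / 42
= $8.18 per unit

$8.18 per unit


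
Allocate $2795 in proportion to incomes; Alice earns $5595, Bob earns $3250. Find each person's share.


Total income = 5595 + 3250 = $8845
Alice: $2795 × 5595/8845 = $1768.01
Bob: $2795 × 3250/8845 = $1026.99
= Alice: $1768.01, Bob: $1026.99

Alice: $1768.01, Bob: $1026.99


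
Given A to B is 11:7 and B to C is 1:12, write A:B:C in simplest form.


Match B: multiply A:B by 1 → 11:7
Multiply B:C by 7 → 7:84
Combined: 11:7:84
GCD = 1
= 11:7:84

11:7:84


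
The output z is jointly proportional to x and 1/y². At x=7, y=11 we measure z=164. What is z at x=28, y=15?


z = k·x/y²
Solve for k using the known point: k = z·y²/x = 164×121/7 = 19844/7 ≈ 2834.8571
Now evaluate at x=28, y=15:
z = k × 28 / 225 = (19844 × 28) / (7 × 225) = 555632/1575
≈ 352.7822

352.7822


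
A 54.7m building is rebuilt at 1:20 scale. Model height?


Model size = real / scale
= 54.7 / 20
= 2.7350 m

2.7350 m


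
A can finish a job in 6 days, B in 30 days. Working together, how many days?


Rate of A = 1/6 per day
Rate of B = 1/30 per day
Combined rate = 1/6 + 1/30 = 36/180 = 0.2000 per day
Days = 1 / combined rate = 180/36
= 5.00 days

5.00 days


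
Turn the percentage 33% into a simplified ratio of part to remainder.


33% means 33 parts out of 100; remainder = 67
Part : remainder = 33:67
GCD = 1
= 33:67

33:67


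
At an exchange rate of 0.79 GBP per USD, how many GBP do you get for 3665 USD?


Amount × rate = 3665 × 0.79
= 2895.35 GBP

2895.35 GBP


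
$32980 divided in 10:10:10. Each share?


Total parts = 10 + 10 + 10 = 30
Part 1: 32980 × 10/30 = 10993.33
Part 2: 32980 × 10/30 = 10993.33
Part 3: 32980 × 10/30 = 10993.33
= Part 1: $10993.33, Part 2: $10993.33, Part 3: $10993.33

Part 1: $10993.33, Part 2: $10993.33, Part 3: $10993.33


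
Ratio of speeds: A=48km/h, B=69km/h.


Ratio = 48:69
GCD = 3
Simplified = 16:23
Time ratio (same distance) = 23:16
Speed ratio = 16:23

16:23


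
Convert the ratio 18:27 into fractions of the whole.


Total parts = 18 + 27 = 45
First part: 18/45 = 2/5
Second part: 27/45 = 3/5
= 2/5 and 3/5

2/5 and 3/5


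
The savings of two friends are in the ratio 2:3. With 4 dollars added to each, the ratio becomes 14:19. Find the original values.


Let A = 2k, B = 3k.
(2k + 4) / (3k + 4) = 14/19
Cross-multiply: 19(2k + 4) = 14(3k + 4)
38k + 76 = 42k + 56
38k - 42k = 56 - 76
-4k = -20
k = -20/-4 = 5
A = 2×5 = 10, B = 3×5 = 15
= A = 10, B = 15

A = 10, B = 15


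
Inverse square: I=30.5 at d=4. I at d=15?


I₁d₁² = I₂d₂²
I₂ = I₁ × (d₁/d₂)²
= 30.5 × (4/15)²
= 30.5 × 16/225
= 488/225
≈ 2.1689

2.1689


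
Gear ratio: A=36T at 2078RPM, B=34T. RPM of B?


Gear ratio = 36:34 = 18:17
RPM_B = RPM_A × (teeth_A / teeth_B)
= 2078 × (36/34)
= 2200.2 RPM

2200.2 RPM


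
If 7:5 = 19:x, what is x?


Cross multiply: 7 × x = 5 × 19
7x = 95
x = 95 / 7
= 13.57

13.57


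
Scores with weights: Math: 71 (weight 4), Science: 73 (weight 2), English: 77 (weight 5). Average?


Numerator = 71×4 + 73×2 + 77×5
= 284 + 146 + 385
= 815
Total weight = 11
Weighted avg = 815/11
= 74.09

74.09


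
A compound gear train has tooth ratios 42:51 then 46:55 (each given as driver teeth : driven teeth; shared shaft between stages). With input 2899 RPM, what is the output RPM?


Stage 1: RPM_B = RPM_A × t_A/t_B = 2899 × 42/51 = 121758/51 ≈ 2387.41
B and C share a shaft → RPM_C = RPM_B
Stage 2: RPM_D = RPM_C × t_C/t_D = RPM_A × (t_A×t_C)/(t_B×t_D)
Overall ratio = (42×46)/(51×55) = 1932/2805
RPM_D = 2899 × 1932/2805 = 5600868/2805
≈ 1996.74 RPM

1996.74 RPM


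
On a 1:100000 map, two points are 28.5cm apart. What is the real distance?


Real distance = map distance × scale
= 28.5cm × 100000
= 2850000 cm = 28500.0 m
= 28.500 km

28.500 km


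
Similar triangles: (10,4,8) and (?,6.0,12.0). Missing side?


Scale factor = 6.0/4 = 1.5
Missing side = 10 × 1.5
= 15.0

15.0


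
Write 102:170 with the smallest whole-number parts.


GCD(102, 170) = 34
102/34 : 170/34
= 3:5

3:5


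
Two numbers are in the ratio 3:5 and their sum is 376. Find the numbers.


Let A = 3k, B = 5k.
3k + 5k = 376
8k = 376 → k = 376/8 = 47
A = 3×47 = 141, B = 5×47 = 235
= A = 141, B = 235

A = 141, B = 235


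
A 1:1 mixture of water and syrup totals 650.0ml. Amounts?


Total parts = 1 + 1 = 2
water: 650.0 × 1/2 = 325.0ml
syrup: 650.0 × 1/2 = 325.0ml
= 325.0ml and 325.0ml

325.0ml and 325.0ml


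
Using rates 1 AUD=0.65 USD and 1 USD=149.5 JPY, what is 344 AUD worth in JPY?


Step 1: 344 AUD × 0.65 = 223.60 USD
Step 2: 223.60 USD × 149.5 = 33428.20 JPY
Implied rate AUD→JPY = 0.65 × 149.5 = 97.1750
= 33428.20 JPY

33428.20 JPY


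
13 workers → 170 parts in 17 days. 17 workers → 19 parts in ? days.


Days ∝ work / workers, so d₂ = d₁ × (m₁/m₂) × (w₂/w₁)
Workers factor (inverse): 13/17 ≈ 0.7647
Work factor (direct): 19/170 ≈ 0.1118
d₂ = 17 × 13/17 × 19/170 = (17 × 13 × 19) / (17 × 170) = 4199/2890
≈ 1.45 days

1.45 days


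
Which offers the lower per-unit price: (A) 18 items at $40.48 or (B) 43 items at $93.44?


Deal A: $40.48/18 = $2.2489/unit
Deal B: $93.44/43 = $2.1730/unit
B is cheaper per unit
= Deal B

Deal B


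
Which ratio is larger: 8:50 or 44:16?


8/50 = 0.1600
44/16 = 2.7500
0.1600 < 2.7500, so 8:50 is less
= 44:16

44:16


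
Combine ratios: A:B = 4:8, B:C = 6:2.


Match B: multiply A:B by 6 → 24:48
Multiply B:C by 8 → 48:16
Combined: 24:48:16
GCD = 8
= 3:6:2

3:6:2


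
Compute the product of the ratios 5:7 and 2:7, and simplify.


Compound ratio = (5×2) : (7×7)
= 10:49
GCD = 1
= 10:49

10:49


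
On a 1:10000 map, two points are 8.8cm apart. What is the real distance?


Real distance = map distance × scale
= 8.8cm × 10000
= 88000 cm = 880.0 m
= 0.880 km

0.880 km


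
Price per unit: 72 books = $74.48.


Unit rate = total / quantity
= 74.48 / 72
= $1.03 per unit

$1.03 per unit


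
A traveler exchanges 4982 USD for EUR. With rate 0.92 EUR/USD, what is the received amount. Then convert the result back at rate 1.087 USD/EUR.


Amount × rate = 4982 × 0.92 = 4583.44 EUR
Round-trip: 4583.44 × 1.087 = 4982.20 USD
= 4583.44 EUR, then 4982.20 USD

4583.44 EUR, then 4982.20 USD


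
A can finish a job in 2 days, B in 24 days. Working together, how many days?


Rate of A = 1/2 per day
Rate of B = 1/24 per day
Combined rate = 1/2 + 1/24 = 26/48 ≈ 0.5417 per day
Days = 1 / combined rate = 48/26
≈ 1.85 days

1.85 days


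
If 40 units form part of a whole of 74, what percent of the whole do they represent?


Percentage = (part / whole) × 100
= (40 / 74) × 100
≈ 54.05%

54.05%


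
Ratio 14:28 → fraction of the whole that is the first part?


Total parts = 14 + 28 = 42
First part: 14/42 = 1/3
= 1/3

1/3


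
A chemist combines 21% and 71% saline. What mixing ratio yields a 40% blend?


Let x parts of 21% mix with y parts of 71%.
21x + 71y = 40(x + y)
21x + 71y = 40x + 40y
x(21 - 40) = y(40 - 71)
x/y = (71 - 40)/(40 - 21) = 31/19
Simplify: 31:19
= 31:19

31:19


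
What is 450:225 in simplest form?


GCD(450, 225) = 225
450/225 : 225/225
= 2:1

2:1


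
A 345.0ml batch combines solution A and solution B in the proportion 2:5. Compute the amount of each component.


Total parts = 2 + 5 = 7
solution A: 345.0 × 2/7 = 98.6ml
solution B: 345.0 × 5/7 = 246.4ml
= 98.6ml and 246.4ml

98.6ml and 246.4ml


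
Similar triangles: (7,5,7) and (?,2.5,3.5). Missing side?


Scale factor = 2.5/5 = 0.5
Missing side = 7 × 0.5
= 3.5

3.5


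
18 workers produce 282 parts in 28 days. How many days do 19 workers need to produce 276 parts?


Days ∝ work / workers, so d₂ = d₁ × (m₁/m₂) × (w₂/w₁)
Workers factor (inverse): 18/19 ≈ 0.9474
Work factor (direct): 276/282 ≈ 0.9787
d₂ = 28 × 18/19 × 276/282 = (28 × 18 × 276) / (19 × 282) = 139104/5358
≈ 25.96 days

25.96 days


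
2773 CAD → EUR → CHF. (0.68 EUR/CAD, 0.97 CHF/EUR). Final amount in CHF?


Step 1: 2773 CAD × 0.68 = 1885.64 EUR
Step 2: 1885.64 EUR × 0.97 = 1829.07 CHF
Implied rate CAD→CHF = 0.68 × 0.97 = 0.6596
= 1829.07 CHF

1829.07 CHF


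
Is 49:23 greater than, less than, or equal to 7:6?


49/23 = 2.1304
7/6 = 1.1667
2.1304 > 1.1667, so 49:23 is greater
= greater than

greater than


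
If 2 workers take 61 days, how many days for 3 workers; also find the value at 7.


Inverse proportion: x × y = constant
k = 2 × 61 = 122
At x=3: k/3 = 40.67
At x=7: k/7 = 17.43
= 40.67 and 17.43

40.67 and 17.43


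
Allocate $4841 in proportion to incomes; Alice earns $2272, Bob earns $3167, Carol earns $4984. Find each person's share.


Total income = 2272 + 3167 + 4984 = $10423
Alice: $4841 × 2272/10423 = $1055.24
Bob: $4841 × 3167/10423 = $1470.92
Carol: $4841 × 4984/10423 = $2314.84
= Alice: $1055.24, Bob: $1470.92, Carol: $2314.84

Alice: $1055.24, Bob: $1470.92, Carol: $2314.84


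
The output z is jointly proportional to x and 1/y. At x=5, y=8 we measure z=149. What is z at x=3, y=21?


z = k·x/y
Solve for k using the known point: k = z·y/x = 149×8/5 = 1192/5 = 238.4000
Now evaluate at x=3, y=21:
z = k × 3 / 21 = (1192 × 3) / (5 × 21) = 3576/105
≈ 34.0571

34.0571


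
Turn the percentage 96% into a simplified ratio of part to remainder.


96% means 96 parts out of 100; remainder = 4
Part : remainder = 96:4
GCD = 4
= 24:1

24:1


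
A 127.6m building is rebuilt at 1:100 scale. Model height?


Model size = real / scale
= 127.6 / 100
= 1.2760 m

1.2760 m


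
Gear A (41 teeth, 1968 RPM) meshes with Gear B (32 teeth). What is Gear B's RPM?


Gear ratio = 41:32 = 41:32
RPM_B = RPM_A × (teeth_A / teeth_B)
= 1968 × (41/32)
= 2521.5 RPM

2521.5 RPM


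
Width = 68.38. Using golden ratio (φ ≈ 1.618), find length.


φ = (1 + √5) / 2 ≈ 1.618
Length = width × φ = 68.38 × 1.618 = 110.63884
≈ 110.64

110.64


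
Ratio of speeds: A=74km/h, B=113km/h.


Ratio = 74:113
GCD = 1
Simplified = 74:113
Time ratio (same distance) = 113:74
Speed ratio = 74:113

74:113


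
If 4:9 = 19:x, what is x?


Cross multiply: 4 × x = 9 × 19
4x = 171
x = 171 / 4
= 42.75

42.75


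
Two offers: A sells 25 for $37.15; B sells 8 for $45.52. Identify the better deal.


Deal A: $37.15/25 = $1.4860/unit
Deal B: $45.52/8 = $5.6900/unit
A is cheaper per unit
= Deal A

Deal A


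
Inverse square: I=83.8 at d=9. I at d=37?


I₁d₁² = I₂d₂²
I₂ = I₁ × (d₁/d₂)²
= 83.8 × (9/37)²
= 83.8 × 81/1369
= 6787.8/1369
≈ 4.9582

4.9582


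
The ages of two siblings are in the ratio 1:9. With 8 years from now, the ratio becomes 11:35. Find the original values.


Let A = 1k, B = 9k.
(1k + 8) / (9k + 8) = 11/35
Cross-multiply: 35(1k + 8) = 11(9k + 8)
35k + 280 = 99k + 88
35k - 99k = 88 - 280
-64k = -192
k = -192/-64 = 3
A = 1×3 = 3, B = 9×3 = 27
= A = 3, B = 27

A = 3, B = 27


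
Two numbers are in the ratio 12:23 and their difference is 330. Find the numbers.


Let A = 12k, B = 23k.
23k - 12k = 330
11k = 330 → k = 330/11 = 30
A = 12×30 = 360, B = 23×30 = 690
= A = 360, B = 690

A = 360, B = 690


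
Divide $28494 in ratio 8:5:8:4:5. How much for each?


Total parts = 8 + 5 + 8 + 4 + 5 = 30
Part 1: 28494 × 8/30 = 7598.40
Part 2: 28494 × 5/30 = 4749.00
Part 3: 28494 × 8/30 = 7598.40
Part 4: 28494 × 4/30 = 3799.20
Part 5: 28494 × 5/30 = 4749.00
= Part 1: $7598.40, Part 2: $4749.00, Part 3: $7598.40, Part 4: $3799.20, Part 5: $4749.00

Part 1: $7598.40, Part 2: $4749.00, Part 3: $7598.40, Part 4: $3799.20, Part 5: $4749.00


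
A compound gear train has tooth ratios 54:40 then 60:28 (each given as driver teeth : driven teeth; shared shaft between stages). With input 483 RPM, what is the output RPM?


Stage 1: RPM_B = RPM_A × t_A/t_B = 483 × 54/40 = 26082/40 = 652.05
B and C share a shaft → RPM_C = RPM_B
Stage 2: RPM_D = RPM_C × t_C/t_D = RPM_A × (t_A×t_C)/(t_B×t_D)
Overall ratio = (54×60)/(40×28) = 3240/1120
RPM_D = 483 × 3240/1120 = 1564920/1120
= 1397.25 RPM

1397.25 RPM


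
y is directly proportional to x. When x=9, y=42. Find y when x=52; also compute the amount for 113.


Direct proportion: y/x = constant
k = 42/9 ≈ 4.6667
y at x=52: k × 52 = 42 × 52 / 9 = 2184/9 ≈ 242.67
y at x=113: k × 113 = 42 × 113 / 9 = 4746/9 ≈ 527.33
= 242.67 and 527.33

242.67 and 527.33


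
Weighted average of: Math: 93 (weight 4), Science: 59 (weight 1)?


Numerator = 93×4 + 59×1
= 372 + 59
= 431
Total weight = 5
Weighted avg = 431/5
= 86.20

86.20


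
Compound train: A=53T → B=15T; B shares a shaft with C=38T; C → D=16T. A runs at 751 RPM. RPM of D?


Stage 1: RPM_B = RPM_A × t_A/t_B = 751 × 53/15 = 39803/15 ≈ 2653.53
B and C share a shaft → RPM_C = RPM_B
Stage 2: RPM_D = RPM_C × t_C/t_D = RPM_A × (t_A×t_C)/(t_B×t_D)
Overall ratio = (53×38)/(15×16) = 2014/240
RPM_D = 751 × 2014/240 = 1512514/240
≈ 6302.14 RPM

6302.14 RPM


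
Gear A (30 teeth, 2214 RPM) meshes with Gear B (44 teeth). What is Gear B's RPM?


Gear ratio = 30:44 = 15:22
RPM_B = RPM_A × (teeth_A / teeth_B)
= 2214 × (30/44)
= 1509.5 RPM

1509.5 RPM


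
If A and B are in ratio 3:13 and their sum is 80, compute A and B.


Let A = 3k, B = 13k.
3k + 13k = 80
16k = 80 → k = 80/16 = 5
A = 3×5 = 15, B = 13×5 = 65
= A = 15, B = 65

A = 15, B = 65


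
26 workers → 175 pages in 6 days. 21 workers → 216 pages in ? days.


Days ∝ work / workers, so d₂ = d₁ × (m₁/m₂) × (w₂/w₁)
Workers factor (inverse): 26/21 ≈ 1.2381
Work factor (direct): 216/175 ≈ 1.2343
d₂ = 6 × 26/21 × 216/175 = (6 × 26 × 216) / (21 × 175) = 33696/3675
≈ 9.17 days

9.17 days


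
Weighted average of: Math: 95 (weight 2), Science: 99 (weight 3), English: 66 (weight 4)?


Numerator = 95×2 + 99×3 + 66×4
= 190 + 297 + 264
= 751
Total weight = 9
Weighted avg = 751/9
= 83.44

83.44


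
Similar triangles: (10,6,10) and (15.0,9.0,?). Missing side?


Scale factor = 15.0/10 = 1.5
Missing side = 10 × 1.5
= 15.0

15.0


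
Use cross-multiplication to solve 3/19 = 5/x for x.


Cross multiply: 3 × x = 19 × 5
3x = 95
x = 95 / 3
= 31.67

31.67


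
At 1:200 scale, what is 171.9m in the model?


Model size = real / scale
= 171.9 / 200
= 0.8595 m

0.8595 m


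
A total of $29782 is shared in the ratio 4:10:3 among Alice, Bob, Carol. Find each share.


Total parts = 4 + 10 + 3 = 17
Alice: 29782 × 4/17 = 7007.53
Bob: 29782 × 10/17 = 17518.82
Carol: 29782 × 3/17 = 5255.65
= Alice: $7007.53, Bob: $17518.82, Carol: $5255.65

Alice: $7007.53, Bob: $17518.82, Carol: $5255.65


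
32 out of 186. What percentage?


Percentage = (part / whole) × 100
= (32 / 186) × 100
≈ 17.20%

17.20%


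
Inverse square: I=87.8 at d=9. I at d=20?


I₁d₁² = I₂d₂²
I₂ = I₁ × (d₁/d₂)²
= 87.8 × (9/20)²
= 87.8 × 81/400
= 7111.8/400
= 17.7795

17.7795


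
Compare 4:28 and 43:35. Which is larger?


4/28 = 0.1429
43/35 = 1.2286
0.1429 < 1.2286, so 4:28 is less
= 43:35

43:35


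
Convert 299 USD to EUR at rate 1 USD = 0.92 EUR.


Amount × rate = 299 × 0.92
= 275.08 EUR

275.08 EUR


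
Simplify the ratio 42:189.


GCD(42, 189) = 21
42/21 : 189/21
= 2:9

2:9


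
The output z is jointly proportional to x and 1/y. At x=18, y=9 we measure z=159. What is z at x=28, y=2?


z = k·x/y
Solve for k using the known point: k = z·y/x = 159×9/18 = 1431/18 = 79.5000
Now evaluate at x=28, y=2:
z = k × 28 / 2 = (1431 × 28) / (18 × 2) = 40068/36
= 1113.0000

1113.0000


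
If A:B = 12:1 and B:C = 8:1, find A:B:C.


Match B: multiply A:B by 8 → 96:8
Multiply B:C by 1 → 8:1
Combined: 96:8:1
GCD = 1
= 96:8:1

96:8:1


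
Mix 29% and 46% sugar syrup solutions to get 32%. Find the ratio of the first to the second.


Let x parts of 29% mix with y parts of 46%.
29x + 46y = 32(x + y)
29x + 46y = 32x + 32y
x(29 - 32) = y(32 - 46)
x/y = (46 - 32)/(32 - 29) = 14/3
Simplify: 14:3
= 14:3

14:3


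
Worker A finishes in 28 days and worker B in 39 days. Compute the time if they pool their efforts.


Rate of A = 1/28 per day
Rate of B = 1/39 per day
Combined rate = 1/28 + 1/39 = 67/1092 ≈ 0.0614 per day
Days = 1 / combined rate = 1092/67
≈ 16.30 days

16.30 days


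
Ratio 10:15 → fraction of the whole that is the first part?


Total parts = 10 + 15 = 25
First part: 10/25 = 2/5
= 2/5

2/5


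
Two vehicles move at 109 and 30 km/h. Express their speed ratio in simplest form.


Ratio = 109:30
GCD = 1
Simplified = 109:30
Time ratio (same distance) = 30:109
Speed ratio = 109:30

109:30


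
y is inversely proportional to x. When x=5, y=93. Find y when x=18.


Inverse proportion: x × y = constant
k = 5 × 93 = 465
y₂ = k / 18 = 465 / 18
= 25.83

25.83


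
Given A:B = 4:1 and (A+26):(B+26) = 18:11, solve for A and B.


Let A = 4k, B = 1k.
(4k + 26) / (1k + 26) = 18/11
Cross-multiply: 11(4k + 26) = 18(1k + 26)
44k + 286 = 18k + 468
44k - 18k = 468 - 286
26k = 182
k = 182/26 = 7
A = 4×7 = 28, B = 1×7 = 7
= A = 28, B = 7

A = 28, B = 7


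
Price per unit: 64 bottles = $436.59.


Unit rate = total / quantity
= 436.59 / 64
= $6.82 per unit

$6.82 per unit


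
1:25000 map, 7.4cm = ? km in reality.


Real distance = map distance × scale
= 7.4cm × 25000
= 185000 cm = 1850.0 m
= 1.850 km

1.850 km


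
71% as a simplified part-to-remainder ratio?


71% means 71 parts out of 100; remainder = 29
Part : remainder = 71:29
GCD = 1
= 71:29

71:29


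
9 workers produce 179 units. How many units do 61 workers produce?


Direct proportion: y/x = constant
k = 179/9 ≈ 19.8889
y₂ = k × 61 = 179 × 61 / 9 = 10919/9
≈ 1213.22

1213.22


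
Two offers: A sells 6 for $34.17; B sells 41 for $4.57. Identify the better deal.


Deal A: $34.17/6 = $5.6950/unit
Deal B: $4.57/41 = $0.1115/unit
B is cheaper per unit
= Deal B

Deal B


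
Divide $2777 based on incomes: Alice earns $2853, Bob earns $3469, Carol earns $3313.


Total income = 2853 + 3469 + 3313 = $9635
Alice: $2777 × 2853/9635 = $822.29
Bob: $2777 × 3469/9635 = $999.84
Carol: $2777 × 3313/9635 = $954.87
= Alice: $822.29, Bob: $999.84, Carol: $954.87

Alice: $822.29, Bob: $999.84, Carol: $954.87


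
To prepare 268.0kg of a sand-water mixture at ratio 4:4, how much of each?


Total parts = 4 + 4 = 8
sand: 268.0 × 4/8 = 134.0kg
water: 268.0 × 4/8 = 134.0kg
= 134.0kg and 134.0kg

134.0kg and 134.0kg


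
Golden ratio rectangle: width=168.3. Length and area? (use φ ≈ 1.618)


φ = (1 + √5) / 2 ≈ 1.618
Length = width × φ = 168.3 × 1.618 = 272.3094
≈ 272.31
Area = width × length = 168.3 × 272.3094 = 45829.67202 ≈ 45829.67
= Length: 272.31, Area: 45829.67

Length: 272.31, Area: 45829.67


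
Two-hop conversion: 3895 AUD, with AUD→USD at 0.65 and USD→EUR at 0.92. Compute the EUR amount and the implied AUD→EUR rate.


Step 1: 3895 AUD × 0.65 = 2531.75 USD
Step 2: 2531.75 USD × 0.92 = 2329.21 EUR
Implied rate AUD→EUR = 0.65 × 0.92 = 0.5980
= 2329.21 EUR; implied rate 0.5980 EUR/AUD

2329.21 EUR; implied rate 0.5980 EUR/AUD


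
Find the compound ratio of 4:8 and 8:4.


Compound ratio = (4×8) : (8×4)
= 32:32
GCD = 32
= 1:1

1:1


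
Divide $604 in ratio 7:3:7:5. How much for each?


Total parts = 7 + 3 + 7 + 5 = 22
Part 1: 604 × 7/22 = 192.18
Part 2: 604 × 3/22 = 82.36
Part 3: 604 × 7/22 = 192.18
Part 4: 604 × 5/22 = 137.27
= Part 1: $192.18, Part 2: $82.36, Part 3: $192.18, Part 4: $137.27

Part 1: $192.18, Part 2: $82.36, Part 3: $192.18, Part 4: $137.27


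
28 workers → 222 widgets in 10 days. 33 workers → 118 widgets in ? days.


Days ∝ work / workers, so d₂ = d₁ × (m₁/m₂) × (w₂/w₁)
Workers factor (inverse): 28/33 ≈ 0.8485
Work factor (direct): 118/222 ≈ 0.5315
d₂ = 10 × 28/33 × 118/222 = (10 × 28 × 118) / (33 × 222) = 33040/7326
≈ 4.51 days

4.51 days


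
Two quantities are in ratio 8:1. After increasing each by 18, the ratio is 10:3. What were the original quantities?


Let A = 8k, B = 1k.
(8k + 18) / (1k + 18) = 10/3
Cross-multiply: 3(8k + 18) = 10(1k + 18)
24k + 54 = 10k + 180
24k - 10k = 180 - 54
14k = 126
k = 126/14 = 9
A = 8×9 = 72, B = 1×9 = 9
= A = 72, B = 9

A = 72, B = 9


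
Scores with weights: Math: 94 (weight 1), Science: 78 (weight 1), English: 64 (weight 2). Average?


Numerator = 94×1 + 78×1 + 64×2
= 94 + 78 + 128
= 300
Total weight = 4
Weighted avg = 300/4
= 75.00

75.00


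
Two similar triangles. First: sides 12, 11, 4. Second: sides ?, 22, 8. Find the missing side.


Scale factor = 22/11 = 2
Missing side = 12 × 2
= 24.0

24.0


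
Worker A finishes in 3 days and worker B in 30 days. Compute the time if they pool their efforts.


Rate of A = 1/3 per day
Rate of B = 1/30 per day
Combined rate = 1/3 + 1/30 = 33/90 ≈ 0.3667 per day
Days = 1 / combined rate = 90/33
≈ 2.73 days

2.73 days


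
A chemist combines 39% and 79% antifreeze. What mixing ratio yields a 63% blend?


Let x parts of 39% mix with y parts of 79%.
39x + 79y = 63(x + y)
39x + 79y = 63x + 63y
x(39 - 63) = y(63 - 79)
x/y = (79 - 63)/(63 - 39) = 16/24
Simplify: 2:3
= 2:3

2:3


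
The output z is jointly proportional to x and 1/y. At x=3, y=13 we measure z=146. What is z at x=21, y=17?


z = k·x/y
Solve for k using the known point: k = z·y/x = 146×13/3 = 1898/3 ≈ 632.6667
Now evaluate at x=21, y=17:
z = k × 21 / 17 = (1898 × 21) / (3 × 17) = 39858/51
≈ 781.5294

781.5294


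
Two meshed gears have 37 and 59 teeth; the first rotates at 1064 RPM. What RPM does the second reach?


Gear ratio = 37:59 = 37:59
RPM_B = RPM_A × (teeth_A / teeth_B)
= 1064 × (37/59)
= 667.3 RPM

667.3 RPM


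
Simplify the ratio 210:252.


GCD(210, 252) = 42
210/42 : 252/42
= 5:6

5:6


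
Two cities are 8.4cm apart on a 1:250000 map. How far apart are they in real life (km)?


Real distance = map distance × scale
= 8.4cm × 250000
= 2100000 cm = 21000.0 m
= 21.000 km

21.000 km


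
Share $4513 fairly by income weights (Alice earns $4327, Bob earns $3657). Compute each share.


Total income = 4327 + 3657 = $7984
Alice: $4513 × 4327/7984 = $2445.86
Bob: $4513 × 3657/7984 = $2067.14
= Alice: $2445.86, Bob: $2067.14

Alice: $2445.86, Bob: $2067.14


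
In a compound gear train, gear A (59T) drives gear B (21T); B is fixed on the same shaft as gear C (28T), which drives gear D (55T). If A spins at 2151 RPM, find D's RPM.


Stage 1: RPM_B = RPM_A × t_A/t_B = 2151 × 59/21 = 126909/21 ≈ 6043.29
B and C share a shaft → RPM_C = RPM_B
Stage 2: RPM_D = RPM_C × t_C/t_D = RPM_A × (t_A×t_C)/(t_B×t_D)
Overall ratio = (59×28)/(21×55) = 1652/1155
RPM_D = 2151 × 1652/1155 = 3553452/1155
≈ 3076.58 RPM

3076.58 RPM


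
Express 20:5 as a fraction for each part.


Total parts = 20 + 5 = 25
First part: 20/25 = 4/5
Second part: 5/25 = 1/5
= 4/5 and 1/5

4/5 and 1/5


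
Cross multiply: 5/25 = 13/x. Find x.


Cross multiply: 5 × x = 25 × 13
5x = 325
x = 325 / 5
= 65.00

65.00


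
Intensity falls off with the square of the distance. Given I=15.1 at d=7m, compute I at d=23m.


I₁d₁² = I₂d₂²
I₂ = I₁ × (d₁/d₂)²
= 15.1 × (7/23)²
= 15.1 × 49/529
= 739.9/529
≈ 1.3987

1.3987


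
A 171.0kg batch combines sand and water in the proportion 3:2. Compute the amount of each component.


Total parts = 3 + 2 = 5
sand: 171.0 × 3/5 = 102.6kg
water: 171.0 × 2/5 = 68.4kg
= 102.6kg and 68.4kg

102.6kg and 68.4kg


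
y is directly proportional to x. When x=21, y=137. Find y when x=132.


Direct proportion: y/x = constant
k = 137/21 ≈ 6.5238
y₂ = k × 132 = 137 × 132 / 21 = 18084/21
≈ 861.14

861.14


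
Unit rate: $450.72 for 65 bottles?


Unit rate = total / quantity
= 450.72 / 65
= $6.93 per unit

$6.93 per unit


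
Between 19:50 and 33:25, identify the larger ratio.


19/50 = 0.3800
33/25 = 1.3200
0.3800 < 1.3200, so 19:50 is less
= 33:25

33:25


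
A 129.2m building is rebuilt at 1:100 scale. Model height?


Model size = real / scale
= 129.2 / 100
= 1.2920 m

1.2920 m


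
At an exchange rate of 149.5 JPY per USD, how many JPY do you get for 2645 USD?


Amount × rate = 2645 × 149.5
= 395427.50 JPY

395427.50 JPY


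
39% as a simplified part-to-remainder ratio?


39% means 39 parts out of 100; remainder = 61
Part : remainder = 39:61
GCD = 1
= 39:61

39:61


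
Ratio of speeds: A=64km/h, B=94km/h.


Ratio = 64:94
GCD = 2
Simplified = 32:47
Time ratio (same distance) = 47:32
Speed ratio = 32:47

32:47


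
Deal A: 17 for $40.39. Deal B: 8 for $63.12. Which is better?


Deal A: $40.39/17 = $2.3759/unit
Deal B: $63.12/8 = $7.8900/unit
A is cheaper per unit
= Deal A

Deal A


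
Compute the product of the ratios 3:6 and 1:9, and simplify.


Compound ratio = (3×1) : (6×9)
= 3:54
GCD = 3
= 1:18

1:18


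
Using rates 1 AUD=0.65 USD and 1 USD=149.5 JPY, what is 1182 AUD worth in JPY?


Step 1: 1182 AUD × 0.65 = 768.30 USD
Step 2: 768.30 USD × 149.5 = 114860.85 JPY
Implied rate AUD→JPY = 0.65 × 149.5 = 97.1750
= 114860.85 JPY

114860.85 JPY


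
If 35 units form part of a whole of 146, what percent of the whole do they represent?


Percentage = (part / whole) × 100
= (35 / 146) × 100
≈ 23.97%

23.97%


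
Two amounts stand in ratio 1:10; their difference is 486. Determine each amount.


Let A = 1k, B = 10k.
10k - 1k = 486
9k = 486 → k = 486/9 = 54
A = 1×54 = 54, B = 10×54 = 540
= A = 54, B = 540

A = 54, B = 540


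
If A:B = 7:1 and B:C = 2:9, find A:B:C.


Match B: multiply A:B by 2 → 14:2
Multiply B:C by 1 → 2:9
Combined: 14:2:9
GCD = 1
= 14:2:9

14:2:9


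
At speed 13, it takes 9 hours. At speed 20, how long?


Inverse proportion: x × y = constant
k = 13 × 9 = 117
y₂ = k / 20 = 117 / 20
= 5.85

5.85


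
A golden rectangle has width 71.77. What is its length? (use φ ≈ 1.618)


φ = (1 + √5) / 2 ≈ 1.618
Length = width × φ = 71.77 × 1.618 = 116.12386
≈ 116.12

116.12


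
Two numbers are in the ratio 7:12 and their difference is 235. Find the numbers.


Let A = 7k, B = 12k.
12k - 7k = 235
5k = 235 → k = 235/5 = 47
A = 7×47 = 329, B = 12×47 = 564
= A = 329, B = 564

A = 329, B = 564


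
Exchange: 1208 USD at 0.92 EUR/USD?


Amount × rate = 1208 × 0.92
= 1111.36 EUR

1111.36 EUR


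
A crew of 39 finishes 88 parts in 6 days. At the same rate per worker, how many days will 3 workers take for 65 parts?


Days ∝ work / workers, so d₂ = d₁ × (m₁/m₂) × (w₂/w₁)
Workers factor (inverse): 39/3 = 13.0000
Work factor (direct): 65/88 ≈ 0.7386
d₂ = 6 × 39/3 × 65/88 = (6 × 39 × 65) / (3 × 88) = 15210/264
≈ 57.61 days

57.61 days


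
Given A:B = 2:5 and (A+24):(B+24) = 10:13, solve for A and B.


Let A = 2k, B = 5k.
(2k + 24) / (5k + 24) = 10/13
Cross-multiply: 13(2k + 24) = 10(5k + 24)
26k + 312 = 50k + 240
26k - 50k = 240 - 312
-24k = -72
k = -72/-24 = 3
A = 2×3 = 6, B = 5×3 = 15
= A = 6, B = 15

A = 6, B = 15


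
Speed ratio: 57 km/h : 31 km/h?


Ratio = 57:31
GCD = 1
Simplified = 57:31
Time ratio (same distance) = 31:57
Speed ratio = 57:31

57:31


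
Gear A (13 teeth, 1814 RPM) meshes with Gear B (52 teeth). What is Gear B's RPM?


Gear ratio = 13:52 = 1:4
RPM_B = RPM_A × (teeth_A / teeth_B)
= 1814 × (13/52)
= 453.5 RPM

453.5 RPM


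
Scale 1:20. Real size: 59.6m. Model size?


Model size = real / scale
= 59.6 / 20
= 2.9800 m

2.9800 m


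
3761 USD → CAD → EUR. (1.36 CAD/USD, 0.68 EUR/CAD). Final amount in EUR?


Step 1: 3761 USD × 1.36 = 5114.96 CAD
Step 2: 5114.96 CAD × 0.68 = 3478.17 EUR
Implied rate USD→EUR = 1.36 × 0.68 = 0.9248
= 3478.17 EUR

3478.17 EUR


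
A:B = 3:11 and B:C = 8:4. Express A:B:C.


Match B: multiply A:B by 8 → 24:88
Multiply B:C by 11 → 88:44
Combined: 24:88:44
GCD = 4
= 6:22:11

6:22:11


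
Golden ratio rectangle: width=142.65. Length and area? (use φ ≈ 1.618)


φ = (1 + √5) / 2 ≈ 1.618
Length = width × φ = 142.65 × 1.618 = 230.8077
≈ 230.81
Area = width × length = 142.65 × 230.8077 = 32924.718405 ≈ 32924.72
= Length: 230.81, Area: 32924.72

Length: 230.81, Area: 32924.72


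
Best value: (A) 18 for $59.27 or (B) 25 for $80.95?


Deal A: $59.27/18 = $3.2928/unit
Deal B: $80.95/25 = $3.2380/unit
B is cheaper per unit
= Deal B

Deal B


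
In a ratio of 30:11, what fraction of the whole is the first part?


Total parts = 30 + 11 = 41
First part: 30/41 = 30/41
= 30/41

30/41


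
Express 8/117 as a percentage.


Percentage = (part / whole) × 100
= (8 / 117) × 100
≈ 6.84%

6.84%


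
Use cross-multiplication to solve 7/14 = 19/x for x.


Cross multiply: 7 × x = 14 × 19
7x = 266
x = 266 / 7
= 38.00

38.00


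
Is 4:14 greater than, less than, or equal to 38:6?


4/14 = 0.2857
38/6 = 6.3333
0.2857 < 6.3333, so 4:14 is less
= less than

less than


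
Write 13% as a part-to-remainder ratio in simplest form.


13% means 13 parts out of 100; remainder = 87
Part : remainder = 13:87
GCD = 1
= 13:87

13:87


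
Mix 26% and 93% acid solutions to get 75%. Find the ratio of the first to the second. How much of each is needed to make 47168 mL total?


Let x parts of 26% mix with y parts of 93%.
26x + 93y = 75(x + y)
26x + 93y = 75x + 75y
x(26 - 75) = y(75 - 93)
x/y = (93 - 75)/(75 - 26) = 18/49
Simplify: 18:49
Total parts = 67; one part = 47168/67 = 704.00 mL
26% solution: 18×704.00 = 12672.00 mL
93% solution: 49×704.00 = 34496.00 mL
= ratio 18:49; 12672.00 mL and 34496.00 mL

ratio 18:49; 12672.00 mL and 34496.00 mL


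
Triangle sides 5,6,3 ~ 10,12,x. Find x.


Scale factor = 10/5 = 2
Missing side = 3 × 2
= 6.0

6.0


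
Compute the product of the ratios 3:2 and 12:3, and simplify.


Compound ratio = (3×12) : (2×3)
= 36:6
GCD = 6
= 6:1

6:1


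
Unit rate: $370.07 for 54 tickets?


Unit rate = total / quantity
= 370.07 / 54
= $6.85 per unit

$6.85 per unit


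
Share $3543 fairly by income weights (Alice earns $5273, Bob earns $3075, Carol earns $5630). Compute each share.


Total income = 5273 + 3075 + 5630 = $13978
Alice: $3543 × 5273/13978 = $1336.55
Bob: $3543 × 3075/13978 = $779.42
Carol: $3543 × 5630/13978 = $1427.03
= Alice: $1336.55, Bob: $779.42, Carol: $1427.03

Alice: $1336.55, Bob: $779.42, Carol: $1427.03
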